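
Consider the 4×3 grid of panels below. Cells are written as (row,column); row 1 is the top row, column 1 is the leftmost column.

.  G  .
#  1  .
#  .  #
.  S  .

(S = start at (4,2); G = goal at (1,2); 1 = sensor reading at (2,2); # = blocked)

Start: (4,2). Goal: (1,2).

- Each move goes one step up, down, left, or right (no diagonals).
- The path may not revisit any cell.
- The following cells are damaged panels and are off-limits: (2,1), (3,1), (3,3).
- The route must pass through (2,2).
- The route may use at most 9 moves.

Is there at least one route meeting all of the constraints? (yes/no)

yes

One route that works: (4,2) → (3,2) → (2,2) → (1,2).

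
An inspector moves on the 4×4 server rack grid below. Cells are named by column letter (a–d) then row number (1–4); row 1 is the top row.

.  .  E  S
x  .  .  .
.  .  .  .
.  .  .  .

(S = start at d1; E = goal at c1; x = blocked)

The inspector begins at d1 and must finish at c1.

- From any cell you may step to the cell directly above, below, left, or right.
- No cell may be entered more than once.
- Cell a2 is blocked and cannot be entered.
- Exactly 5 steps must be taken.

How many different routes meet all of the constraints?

Need simple routes of exactly 5 moves from d1 to c1 (Manhattan distance 1, so 2 moves are spent on a detour and 2 undoing it).
Enumerating: d1 d2 d3 c3 c2 c1 | d1 d2 c2 b2 b1 c1.
That gives 2 routes.

2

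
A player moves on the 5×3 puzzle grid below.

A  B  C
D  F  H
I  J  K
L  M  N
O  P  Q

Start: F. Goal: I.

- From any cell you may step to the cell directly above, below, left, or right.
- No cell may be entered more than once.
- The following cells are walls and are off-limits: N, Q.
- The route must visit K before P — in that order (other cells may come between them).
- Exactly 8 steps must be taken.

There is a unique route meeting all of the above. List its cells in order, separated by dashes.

The waypoints must appear in the order K, P, with no cell reused.
Route from F: right 1 to H, down 1 to K, left 1 to J, down 2 to P, left 1 to O, up 2 to I — 8 moves in all.
Check: order respected (K at step 2, P at step 5); 8 moves as required.

F - H - K - J - M - P - O - L - I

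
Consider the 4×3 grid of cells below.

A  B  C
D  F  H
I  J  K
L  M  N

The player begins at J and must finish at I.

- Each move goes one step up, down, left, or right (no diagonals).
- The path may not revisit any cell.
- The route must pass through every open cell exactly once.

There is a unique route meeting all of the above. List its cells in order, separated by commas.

J, F, D, A, B, C, H, K, N, M, L, I

Need to visit all 12 open cells exactly once, starting at J and ending at I.
Route from J: up to F, left to D, up to A, 2× right (reaching C), 3× down (reaching N), 2× left (reaching L), up to I — 11 moves in all.
Check: all 12 open cells covered.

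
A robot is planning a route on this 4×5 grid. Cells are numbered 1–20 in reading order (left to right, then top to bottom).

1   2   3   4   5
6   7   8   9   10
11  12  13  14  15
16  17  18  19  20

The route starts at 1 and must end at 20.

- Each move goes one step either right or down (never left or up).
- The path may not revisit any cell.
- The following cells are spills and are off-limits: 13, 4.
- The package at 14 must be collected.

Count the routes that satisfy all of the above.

6

A right/down-only route from 1 to 20 makes exactly 3 down-moves and 4 right-moves in some order.
With no other constraints that would be C(7,3) = 35 routes.
Split at 14 and multiply the segment counts (each segment already excludes blocked cells): 1→14: 3; 14→20: 2; product = 6.
That gives 6 routes.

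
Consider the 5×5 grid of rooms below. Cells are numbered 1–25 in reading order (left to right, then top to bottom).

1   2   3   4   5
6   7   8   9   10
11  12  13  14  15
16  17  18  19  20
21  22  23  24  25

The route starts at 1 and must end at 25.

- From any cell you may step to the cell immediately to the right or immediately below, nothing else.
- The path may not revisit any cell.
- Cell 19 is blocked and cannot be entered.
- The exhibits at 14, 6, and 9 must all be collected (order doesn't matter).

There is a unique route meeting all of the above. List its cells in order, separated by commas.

1, 6, 7, 8, 9, 14, 15, 20, 25

Moves only go right or down, so the column and row indices never decrease.
Route from 1: down to 6, 3× right (reaching 9), down to 14, right to 15, 2× down (reaching 25) — 8 moves in all.
Check: all required cells visited.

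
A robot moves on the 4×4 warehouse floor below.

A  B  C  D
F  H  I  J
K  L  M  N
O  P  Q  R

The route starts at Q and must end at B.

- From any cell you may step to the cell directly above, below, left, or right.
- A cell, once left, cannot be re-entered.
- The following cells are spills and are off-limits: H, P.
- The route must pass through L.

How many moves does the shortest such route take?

6

Any route passes through L somewhere between Q and B. Summing Manhattan distances along the two legs (Q → L → B) gives a lower bound of 2 + 2 = 4 moves.
That bound ignores the blocked cells. Measuring each leg by the fewest moves that actually steer around them (Q→L: 2; L→B: 4) raises the lower bound to 6.
A route of 6 moves exists: Q → M → L → K → F → A → B.
Since 6 matches that lower bound, it is optimal.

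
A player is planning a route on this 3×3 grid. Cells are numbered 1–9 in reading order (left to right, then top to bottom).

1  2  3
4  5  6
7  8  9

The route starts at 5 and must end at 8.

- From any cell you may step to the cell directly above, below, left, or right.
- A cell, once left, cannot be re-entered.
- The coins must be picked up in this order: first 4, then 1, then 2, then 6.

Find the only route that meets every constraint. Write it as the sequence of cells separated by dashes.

5 - 4 - 1 - 2 - 3 - 6 - 9 - 8

The waypoints must appear in the order 4, 1, 2, 6, with no cell reused.
Route from 5: left 1 to 4, up 1 to 1, right 2 to 3, down 2 to 9, left 1 to 8 — 7 moves in all.
Check: order respected (4 at step 1, 1 at step 2, 2 at step 3, 6 at step 5).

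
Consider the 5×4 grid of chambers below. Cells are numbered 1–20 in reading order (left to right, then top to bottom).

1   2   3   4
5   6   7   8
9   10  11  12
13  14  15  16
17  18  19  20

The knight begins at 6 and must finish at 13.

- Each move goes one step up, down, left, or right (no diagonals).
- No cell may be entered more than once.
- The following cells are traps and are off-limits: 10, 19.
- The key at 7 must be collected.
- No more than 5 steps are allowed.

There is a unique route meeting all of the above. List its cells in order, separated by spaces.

Any route must reach 7 and still end at 13 within 5 moves, so the order of the required stops is forced.
Route from 6: right 1 to 7, down 2 to 15, left 2 to 13 — 5 moves in all.
Check: all required cells visited; 5 ≤ 5 moves.

6 7 11 15 14 13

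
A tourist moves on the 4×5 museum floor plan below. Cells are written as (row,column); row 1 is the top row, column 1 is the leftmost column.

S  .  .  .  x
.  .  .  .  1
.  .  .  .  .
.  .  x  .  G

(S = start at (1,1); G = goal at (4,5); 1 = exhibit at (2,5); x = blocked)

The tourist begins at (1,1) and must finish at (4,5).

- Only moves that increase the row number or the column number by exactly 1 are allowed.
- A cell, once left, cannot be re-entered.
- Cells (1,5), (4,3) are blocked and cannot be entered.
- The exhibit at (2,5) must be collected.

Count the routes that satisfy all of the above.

A right/down-only route from (1,1) to (4,5) makes exactly 3 down-moves and 4 right-moves in some order.
With no other constraints that would be C(7,3) = 35 routes.
Split at (2,5) and multiply the segment counts (each segment already excludes blocked cells): (1,1)→(2,5): 4; (2,5)→(4,5): 1; product = 4.
That gives 4 routes.

4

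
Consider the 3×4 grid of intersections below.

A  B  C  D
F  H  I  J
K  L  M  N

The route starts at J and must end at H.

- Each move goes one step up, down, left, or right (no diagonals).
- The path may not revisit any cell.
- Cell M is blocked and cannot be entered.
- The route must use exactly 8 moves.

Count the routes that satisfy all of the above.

2

Need simple routes of exactly 8 moves from J to H (Manhattan distance 2, so 3 moves are spent on a detour and 3 undoing it).
Enumerating: J D C B A F K L H | J I C B A F K L H.
That gives 2 routes.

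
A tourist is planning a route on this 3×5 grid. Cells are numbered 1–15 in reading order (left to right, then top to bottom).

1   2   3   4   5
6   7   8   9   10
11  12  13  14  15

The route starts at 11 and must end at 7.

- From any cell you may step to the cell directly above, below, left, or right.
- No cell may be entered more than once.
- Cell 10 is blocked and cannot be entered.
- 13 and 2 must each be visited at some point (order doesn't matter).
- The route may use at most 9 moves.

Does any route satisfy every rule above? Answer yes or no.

One route that works: 11 → 12 → 13 → 8 → 3 → 2 → 7.

yes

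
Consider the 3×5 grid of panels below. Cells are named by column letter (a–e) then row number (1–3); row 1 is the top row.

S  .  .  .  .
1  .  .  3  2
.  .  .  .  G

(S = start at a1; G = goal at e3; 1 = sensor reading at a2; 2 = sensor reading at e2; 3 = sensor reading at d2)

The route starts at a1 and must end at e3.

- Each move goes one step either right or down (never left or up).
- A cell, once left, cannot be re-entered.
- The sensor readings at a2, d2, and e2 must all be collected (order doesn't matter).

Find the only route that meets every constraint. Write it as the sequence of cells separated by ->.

a1 -> a2 -> b2 -> c2 -> d2 -> e2 -> e3

Moves only go right or down, so the column and row indices never decrease.
Route from a1: down to a2, 4× right (reaching e2), down to e3 — 6 moves in all.
Check: all required cells visited.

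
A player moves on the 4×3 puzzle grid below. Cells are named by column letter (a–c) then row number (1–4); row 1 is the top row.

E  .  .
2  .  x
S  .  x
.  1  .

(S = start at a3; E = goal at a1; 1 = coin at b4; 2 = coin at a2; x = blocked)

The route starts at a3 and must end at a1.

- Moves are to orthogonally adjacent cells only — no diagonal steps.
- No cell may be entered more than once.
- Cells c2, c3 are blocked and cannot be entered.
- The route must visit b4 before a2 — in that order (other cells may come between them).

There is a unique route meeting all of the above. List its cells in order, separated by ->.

a3 -> a4 -> b4 -> b3 -> b2 -> a2 -> a1

The waypoints must appear in the order b4, a2, with no cell reused.
Route from a3: down to a4, right to b4, 2× up (reaching b2), left to a2, up to a1 — 6 moves in all.
Check: order respected (1 at step 2, 2 at step 5).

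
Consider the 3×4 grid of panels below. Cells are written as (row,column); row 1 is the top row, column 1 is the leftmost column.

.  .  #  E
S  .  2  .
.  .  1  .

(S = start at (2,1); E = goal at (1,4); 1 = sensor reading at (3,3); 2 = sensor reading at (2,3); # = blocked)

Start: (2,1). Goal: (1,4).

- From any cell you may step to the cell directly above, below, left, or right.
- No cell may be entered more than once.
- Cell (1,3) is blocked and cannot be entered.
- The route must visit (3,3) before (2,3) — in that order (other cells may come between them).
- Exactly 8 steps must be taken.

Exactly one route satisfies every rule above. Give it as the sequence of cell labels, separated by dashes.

(2,1) - (1,1) - (1,2) - (2,2) - (3,2) - (3,3) - (2,3) - (2,4) - (1,4)

The waypoints must appear in the order (3,3), (2,3), with no cell reused.
Route from (2,1): up 1 to (1,1), right 1 to (1,2), down 2 to (3,2), right 1 to (3,3), up 1 to (2,3), right 1 to (2,4), up 1 to (1,4) — 8 moves in all.
Check: order respected (1 at step 5, 2 at step 6); 8 moves as required.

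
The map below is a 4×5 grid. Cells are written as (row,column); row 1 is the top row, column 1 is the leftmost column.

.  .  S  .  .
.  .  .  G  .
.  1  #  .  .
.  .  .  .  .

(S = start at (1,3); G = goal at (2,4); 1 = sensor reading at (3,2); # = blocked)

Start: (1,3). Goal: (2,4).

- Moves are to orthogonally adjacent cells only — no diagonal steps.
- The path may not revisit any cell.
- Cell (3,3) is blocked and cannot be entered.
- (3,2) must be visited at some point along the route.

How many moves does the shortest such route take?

8

Any route passes through (3,2) somewhere between (1,3) and (2,4). Summing Manhattan distances along the two legs ((1,3) → (3,2) → (2,4)) gives a lower bound of 3 + 3 = 6 moves.
The shortest route satisfying every rule uses 8 moves: (1,3) → (2,3) → (2,2) → (3,2) → (4,2) → (4,3) → (4,4) → (3,4) → (2,4).
The bound of 6 isn't tight here; checking systematically, no route of length 6 through 7 satisfies every constraint, so 8 is the minimum.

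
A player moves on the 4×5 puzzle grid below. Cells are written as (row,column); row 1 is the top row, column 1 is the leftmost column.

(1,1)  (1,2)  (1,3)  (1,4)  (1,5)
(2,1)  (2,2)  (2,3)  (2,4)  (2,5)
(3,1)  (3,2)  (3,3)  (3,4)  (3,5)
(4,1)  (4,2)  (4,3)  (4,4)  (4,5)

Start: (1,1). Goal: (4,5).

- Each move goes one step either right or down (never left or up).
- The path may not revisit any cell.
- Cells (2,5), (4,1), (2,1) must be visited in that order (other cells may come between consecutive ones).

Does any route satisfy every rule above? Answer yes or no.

(4,1) lies to the left of (2,5), so going from (2,5) to (4,1) would need a leftward move — but moves only go right/down, so (2,5) cannot be visited before (4,1).

no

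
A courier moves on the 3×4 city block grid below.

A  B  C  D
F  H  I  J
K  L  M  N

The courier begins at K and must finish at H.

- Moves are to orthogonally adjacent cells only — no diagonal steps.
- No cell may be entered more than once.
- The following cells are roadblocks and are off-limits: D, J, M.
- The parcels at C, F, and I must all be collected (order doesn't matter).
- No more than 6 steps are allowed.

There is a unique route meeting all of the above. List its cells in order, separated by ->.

K -> F -> A -> B -> C -> I -> H

The 6-move cap with required stops at C, F, I leaves no slack for detours.
Route from K: 2× up (reaching A), 2× right (reaching C), down to I, left to H — 6 moves in all.
Check: all required cells visited; 6 ≤ 6 moves.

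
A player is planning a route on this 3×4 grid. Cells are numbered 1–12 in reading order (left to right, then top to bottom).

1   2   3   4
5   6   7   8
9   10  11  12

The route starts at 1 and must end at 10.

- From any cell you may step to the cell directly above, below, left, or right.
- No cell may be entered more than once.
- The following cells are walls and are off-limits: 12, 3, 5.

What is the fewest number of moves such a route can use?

3

The Manhattan distance from 1 to 10 is |1−3| + |1−2| = 3, so at least 3 moves are needed.
A route of 3 moves achieves this: 1 → 2 → 6 → 10.
Since 3 matches the lower bound, it is optimal.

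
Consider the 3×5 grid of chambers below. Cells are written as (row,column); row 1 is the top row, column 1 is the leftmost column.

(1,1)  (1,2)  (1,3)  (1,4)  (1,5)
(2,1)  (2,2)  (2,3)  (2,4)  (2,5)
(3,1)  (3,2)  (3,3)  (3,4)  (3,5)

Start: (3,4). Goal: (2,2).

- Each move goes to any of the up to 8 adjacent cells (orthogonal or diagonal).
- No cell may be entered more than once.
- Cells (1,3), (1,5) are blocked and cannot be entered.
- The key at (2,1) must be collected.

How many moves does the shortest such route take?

Any route passes through (2,1) somewhere between (3,4) and (2,2). Summing Chebyshev distances along the two legs ((3,4) → (2,1) → (2,2)) gives a lower bound of 3 + 1 = 4 moves.
A route of 4 moves achieves this: (3,4) → (2,3) → (1,2) → (2,1) → (2,2).
Since 4 matches the lower bound, it is optimal.

4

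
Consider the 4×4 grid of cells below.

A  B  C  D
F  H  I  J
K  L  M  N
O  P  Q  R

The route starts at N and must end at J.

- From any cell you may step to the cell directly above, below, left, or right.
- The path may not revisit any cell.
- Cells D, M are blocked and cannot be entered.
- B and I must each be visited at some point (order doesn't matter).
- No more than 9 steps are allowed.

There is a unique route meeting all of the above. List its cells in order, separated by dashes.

The 9-move cap with required stops at B, I leaves no slack for detours.
Route from N: down to R, 2× left (reaching P), 3× up (reaching B), right to C, down to I, right to J — 9 moves in all.
Check: all required cells visited; 9 ≤ 9 moves.

N - R - Q - P - L - H - B - C - I - J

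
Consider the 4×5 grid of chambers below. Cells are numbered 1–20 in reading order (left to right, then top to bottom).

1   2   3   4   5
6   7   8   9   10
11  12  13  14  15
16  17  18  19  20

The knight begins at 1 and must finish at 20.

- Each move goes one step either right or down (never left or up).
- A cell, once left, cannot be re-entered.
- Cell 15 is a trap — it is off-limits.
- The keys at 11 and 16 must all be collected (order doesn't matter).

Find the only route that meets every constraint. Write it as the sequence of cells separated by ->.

1 -> 6 -> 11 -> 16 -> 17 -> 18 -> 19 -> 20

Moves only go right or down, so the column and row indices never decrease.
Route from 1: down 3 to 16, right 4 to 20 — 7 moves in all.
Check: all required cells visited.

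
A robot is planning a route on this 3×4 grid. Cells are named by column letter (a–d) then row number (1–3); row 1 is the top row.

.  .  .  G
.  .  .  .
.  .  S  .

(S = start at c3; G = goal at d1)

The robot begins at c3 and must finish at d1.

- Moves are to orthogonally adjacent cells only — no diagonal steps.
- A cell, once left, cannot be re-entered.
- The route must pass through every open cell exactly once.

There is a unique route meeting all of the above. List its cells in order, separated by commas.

c3, d3, d2, c2, b2, b3, a3, a2, a1, b1, c1, d1

Need to visit all 12 open cells exactly once, starting at c3 and ending at d1.
Cell d3 has only two open neighbours (d2 and c3), so the path must pass straight through it: one of those is the cell it's entered from and the other is where it exits.
Route from c3: right to d3, up to d2, 2× left (reaching b2), down to b3, left to a3, 2× up (reaching a1), 3× right (reaching d1) — 11 moves in all.
Check: all 12 open cells covered.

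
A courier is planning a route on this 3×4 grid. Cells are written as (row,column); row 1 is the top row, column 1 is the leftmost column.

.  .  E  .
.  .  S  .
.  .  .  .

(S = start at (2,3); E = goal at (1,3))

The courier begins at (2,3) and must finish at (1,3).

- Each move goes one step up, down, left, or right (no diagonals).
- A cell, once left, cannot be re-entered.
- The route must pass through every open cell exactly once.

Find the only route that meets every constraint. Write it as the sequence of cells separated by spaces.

Need to visit all 12 open cells exactly once, starting at (2,3) and ending at (1,3).
Route from (2,3): left to (2,2), up to (1,2), left to (1,1), 2× down (reaching (3,1)), 3× right (reaching (3,4)), 2× up (reaching (1,4)), left to (1,3) — 11 moves in all.
Check: all 12 open cells covered.

(2,3) (2,2) (1,2) (1,1) (2,1) (3,1) (3,2) (3,3) (3,4) (2,4) (1,4) (1,3)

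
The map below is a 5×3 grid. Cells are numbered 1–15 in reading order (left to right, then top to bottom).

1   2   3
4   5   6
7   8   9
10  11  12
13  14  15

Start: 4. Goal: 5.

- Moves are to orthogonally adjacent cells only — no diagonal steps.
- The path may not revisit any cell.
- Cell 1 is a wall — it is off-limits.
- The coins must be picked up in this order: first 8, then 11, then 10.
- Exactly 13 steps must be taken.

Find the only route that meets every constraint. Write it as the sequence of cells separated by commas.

The waypoints must appear in the order 8, 11, 10, with no cell reused.
Route from 4: down 1 to 7, right 1 to 8, down 1 to 11, left 1 to 10, down 1 to 13, right 2 to 15, up 4 to 3, left 1 to 2, down 1 to 5 — 13 moves in all.
Check: order respected (8 at step 2, 11 at step 3, 10 at step 4); 13 moves as required.

4, 7, 8, 11, 10, 13, 14, 15, 12, 9, 6, 3, 2, 5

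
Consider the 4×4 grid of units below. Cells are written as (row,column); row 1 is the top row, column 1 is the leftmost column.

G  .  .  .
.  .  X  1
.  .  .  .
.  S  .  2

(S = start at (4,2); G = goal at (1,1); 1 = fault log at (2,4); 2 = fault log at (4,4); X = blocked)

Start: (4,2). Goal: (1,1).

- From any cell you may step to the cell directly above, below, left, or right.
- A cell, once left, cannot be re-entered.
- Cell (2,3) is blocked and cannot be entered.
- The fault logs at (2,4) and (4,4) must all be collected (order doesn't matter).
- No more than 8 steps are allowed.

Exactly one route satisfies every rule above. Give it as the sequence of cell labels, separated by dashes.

(4,2) - (4,3) - (4,4) - (3,4) - (2,4) - (1,4) - (1,3) - (1,2) - (1,1)

The 8-move cap with required stops at (2,4), (4,4) leaves no slack for detours.
Route from (4,2): right 2 to (4,4), up 3 to (1,4), left 3 to (1,1) — 8 moves in all.
Check: all required cells visited; 8 ≤ 8 moves.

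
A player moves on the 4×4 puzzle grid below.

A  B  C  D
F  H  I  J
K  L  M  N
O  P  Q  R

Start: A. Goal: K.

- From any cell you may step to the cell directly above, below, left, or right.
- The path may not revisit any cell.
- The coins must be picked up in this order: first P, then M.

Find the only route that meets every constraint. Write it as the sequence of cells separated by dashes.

A - B - C - D - J - N - R - Q - P - L - M - I - H - F - K

The waypoints must appear in the order P, M, with no cell reused.
Route from A: right 3 to D, down 3 to R, left 2 to P, up 1 to L, right 1 to M, up 1 to I, left 2 to F, down 1 to K — 14 moves in all.
Check: order respected (P at step 8, M at step 10).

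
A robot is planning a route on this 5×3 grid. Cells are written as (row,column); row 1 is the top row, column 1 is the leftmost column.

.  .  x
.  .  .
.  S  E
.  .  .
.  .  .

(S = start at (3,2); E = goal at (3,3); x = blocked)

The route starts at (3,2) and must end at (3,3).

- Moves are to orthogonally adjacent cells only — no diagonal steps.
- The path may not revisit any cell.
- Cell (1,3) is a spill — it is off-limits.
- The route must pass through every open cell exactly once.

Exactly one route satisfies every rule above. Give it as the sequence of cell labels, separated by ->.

(3,2) -> (4,2) -> (4,3) -> (5,3) -> (5,2) -> (5,1) -> (4,1) -> (3,1) -> (2,1) -> (1,1) -> (1,2) -> (2,2) -> (2,3) -> (3,3)

Need to visit all 14 open cells exactly once, starting at (3,2) and ending at (3,3).
Cell (1,1) has only two open neighbours ((2,1) and (1,2)), so the path must pass straight through it: one of those is the cell it's entered from and the other is where it exits.
Route from (3,2): down to (4,2), right to (4,3), down to (5,3), 2× left (reaching (5,1)), 4× up (reaching (1,1)), right to (1,2), down to (2,2), right to (2,3), down to (3,3) — 13 moves in all.
Check: all 14 open cells covered.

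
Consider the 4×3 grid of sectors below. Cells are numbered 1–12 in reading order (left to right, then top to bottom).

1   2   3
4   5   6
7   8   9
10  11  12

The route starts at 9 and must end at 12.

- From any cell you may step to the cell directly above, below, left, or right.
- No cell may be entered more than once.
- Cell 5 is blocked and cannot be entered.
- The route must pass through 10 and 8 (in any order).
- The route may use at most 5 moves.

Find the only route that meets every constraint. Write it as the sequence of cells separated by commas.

The 5-move cap with required stops at 10, 8 leaves no slack for detours.
Route from 9: 2× left (reaching 7), down to 10, 2× right (reaching 12) — 5 moves in all.
Check: all required cells visited; 5 ≤ 5 moves.

9, 8, 7, 10, 11, 12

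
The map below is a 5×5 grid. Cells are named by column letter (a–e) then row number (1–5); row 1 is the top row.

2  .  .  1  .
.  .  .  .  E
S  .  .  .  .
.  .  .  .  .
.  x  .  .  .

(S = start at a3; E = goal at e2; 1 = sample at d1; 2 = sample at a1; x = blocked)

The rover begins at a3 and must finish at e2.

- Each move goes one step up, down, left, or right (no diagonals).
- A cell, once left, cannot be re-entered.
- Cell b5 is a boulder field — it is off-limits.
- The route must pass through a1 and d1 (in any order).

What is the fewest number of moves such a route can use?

7

Any route passes through a1 and d1 in some order between a3 and e2. Summing Manhattan distances along each leg and taking the cheapest ordering (a3 → a1 → d1 → e2) gives a lower bound of 2 + 3 + 2 = 7 moves.
A route of 7 moves achieves this: a3 → a2 → a1 → b1 → c1 → d1 → d2 → e2.
Since 7 matches the lower bound, it is optimal.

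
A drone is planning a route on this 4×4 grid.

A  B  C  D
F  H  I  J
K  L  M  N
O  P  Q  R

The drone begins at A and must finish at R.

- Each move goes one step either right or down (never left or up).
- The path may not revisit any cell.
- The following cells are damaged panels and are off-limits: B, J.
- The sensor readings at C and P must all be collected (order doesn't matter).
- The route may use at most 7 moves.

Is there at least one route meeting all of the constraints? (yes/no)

no

P is below but to the left of C: going C → P would need a leftward move and P → C an upward move, so no right/down-only route can visit both required cells.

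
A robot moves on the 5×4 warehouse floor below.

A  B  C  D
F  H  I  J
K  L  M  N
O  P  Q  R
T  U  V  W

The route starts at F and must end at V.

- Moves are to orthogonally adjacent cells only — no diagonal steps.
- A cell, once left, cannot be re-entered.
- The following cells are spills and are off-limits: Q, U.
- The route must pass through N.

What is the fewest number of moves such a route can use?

Any route passes through N somewhere between F and V. Summing Manhattan distances along the two legs (F → N → V) gives a lower bound of 4 + 3 = 7 moves.
A route of 7 moves achieves this: F → K → L → M → N → R → W → V.
Since 7 matches the lower bound, it is optimal.

7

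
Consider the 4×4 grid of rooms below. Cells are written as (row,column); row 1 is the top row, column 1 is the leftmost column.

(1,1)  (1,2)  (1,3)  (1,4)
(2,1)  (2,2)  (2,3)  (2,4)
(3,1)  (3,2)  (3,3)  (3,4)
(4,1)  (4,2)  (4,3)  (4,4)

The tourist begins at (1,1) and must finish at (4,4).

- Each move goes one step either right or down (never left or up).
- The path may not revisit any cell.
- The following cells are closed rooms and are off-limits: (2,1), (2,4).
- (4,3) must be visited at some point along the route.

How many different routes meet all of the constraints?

A right/down-only route from (1,1) to (4,4) makes exactly 3 down-moves and 3 right-moves in some order.
With no other constraints that would be C(6,3) = 20 routes.
Split at (4,3) and multiply the segment counts (each segment already excludes blocked cells): (1,1)→(4,3): 4; (4,3)→(4,4): 1; product = 4.
That gives 4 routes.

4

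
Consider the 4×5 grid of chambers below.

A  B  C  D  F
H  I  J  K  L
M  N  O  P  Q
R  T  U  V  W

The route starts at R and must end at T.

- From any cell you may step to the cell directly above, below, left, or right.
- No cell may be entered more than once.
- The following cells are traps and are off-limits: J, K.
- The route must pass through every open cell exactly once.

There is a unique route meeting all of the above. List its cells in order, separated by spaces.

R M N I H A B C D F L Q W V P O U T

Need to visit all 18 open cells exactly once, starting at R and ending at T.
Route from R: up 1 to M, right 1 to N, up 1 to I, left 1 to H, up 1 to A, right 4 to F, down 3 to W, left 1 to V, up 1 to P, left 1 to O, down 1 to U, left 1 to T — 17 moves in all.
Check: all 18 open cells covered.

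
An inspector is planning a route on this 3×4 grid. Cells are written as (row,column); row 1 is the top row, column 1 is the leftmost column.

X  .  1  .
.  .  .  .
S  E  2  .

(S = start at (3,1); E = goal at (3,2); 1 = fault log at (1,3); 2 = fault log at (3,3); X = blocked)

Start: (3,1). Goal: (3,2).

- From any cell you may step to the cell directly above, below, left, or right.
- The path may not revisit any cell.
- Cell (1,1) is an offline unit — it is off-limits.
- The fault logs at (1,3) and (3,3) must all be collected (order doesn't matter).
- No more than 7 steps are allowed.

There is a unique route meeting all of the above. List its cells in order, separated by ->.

The 7-move cap with required stops at (1,3), (3,3) leaves no slack for detours.
Route from (3,1): up to (2,1), right to (2,2), up to (1,2), right to (1,3), 2× down (reaching (3,3)), left to (3,2) — 7 moves in all.
Check: all required cells visited; 7 ≤ 7 moves.

(3,1) -> (2,1) -> (2,2) -> (1,2) -> (1,3) -> (2,3) -> (3,3) -> (3,2)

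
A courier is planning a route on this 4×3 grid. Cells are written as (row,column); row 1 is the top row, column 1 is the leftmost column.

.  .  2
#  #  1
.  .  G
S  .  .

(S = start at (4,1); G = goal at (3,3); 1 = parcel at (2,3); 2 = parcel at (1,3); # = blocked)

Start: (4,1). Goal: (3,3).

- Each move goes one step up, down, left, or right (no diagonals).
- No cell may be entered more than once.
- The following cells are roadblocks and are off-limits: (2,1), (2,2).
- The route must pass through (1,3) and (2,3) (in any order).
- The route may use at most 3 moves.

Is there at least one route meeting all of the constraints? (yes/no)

Every way from (4,1) to (2,3) runs through (3,3) — but (3,3) is where the route must end, so it would be entered once on the way to (2,3) and again at the finish.

no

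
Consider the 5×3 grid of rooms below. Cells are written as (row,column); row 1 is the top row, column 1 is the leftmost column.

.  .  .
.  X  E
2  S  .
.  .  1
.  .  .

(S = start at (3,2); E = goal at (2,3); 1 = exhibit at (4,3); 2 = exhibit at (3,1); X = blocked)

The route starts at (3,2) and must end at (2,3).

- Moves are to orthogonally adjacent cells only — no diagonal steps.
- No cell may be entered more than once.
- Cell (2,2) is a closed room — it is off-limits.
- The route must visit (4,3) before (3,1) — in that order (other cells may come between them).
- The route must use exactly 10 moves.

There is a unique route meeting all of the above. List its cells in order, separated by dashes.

(3,2) - (3,3) - (4,3) - (4,2) - (4,1) - (3,1) - (2,1) - (1,1) - (1,2) - (1,3) - (2,3)

The waypoints must appear in the order (4,3), (3,1), with no cell reused.
Route from (3,2): right 1 to (3,3), down 1 to (4,3), left 2 to (4,1), up 3 to (1,1), right 2 to (1,3), down 1 to (2,3) — 10 moves in all.
Check: order respected (1 at step 2, 2 at step 5); 10 moves as required.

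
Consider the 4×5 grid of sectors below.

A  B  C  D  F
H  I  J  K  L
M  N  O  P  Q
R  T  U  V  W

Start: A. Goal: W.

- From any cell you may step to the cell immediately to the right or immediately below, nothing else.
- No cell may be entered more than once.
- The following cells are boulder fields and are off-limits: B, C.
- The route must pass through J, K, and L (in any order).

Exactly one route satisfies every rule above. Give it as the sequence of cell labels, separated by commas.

Moves only go right or down, so the column and row indices never decrease.
Route from A: down to H, 4× right (reaching L), 2× down (reaching W) — 7 moves in all.
Check: all required cells visited.

A, H, I, J, K, L, Q, W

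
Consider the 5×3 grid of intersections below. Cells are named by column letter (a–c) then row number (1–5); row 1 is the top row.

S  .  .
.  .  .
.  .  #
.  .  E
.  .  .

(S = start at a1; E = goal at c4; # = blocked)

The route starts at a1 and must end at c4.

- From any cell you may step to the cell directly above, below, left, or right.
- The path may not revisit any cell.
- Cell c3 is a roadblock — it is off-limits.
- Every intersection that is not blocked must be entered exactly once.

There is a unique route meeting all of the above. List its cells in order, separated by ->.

Need to visit all 14 open cells exactly once, starting at a1 and ending at c4.
Route from a1: 2× right (reaching c1), down to c2, 2× left (reaching a2), down to a3, right to b3, down to b4, left to a4, down to a5, 2× right (reaching c5), up to c4 — 13 moves in all.
Check: all 14 open cells covered.

a1 -> b1 -> c1 -> c2 -> b2 -> a2 -> a3 -> b3 -> b4 -> a4 -> a5 -> b5 -> c5 -> c4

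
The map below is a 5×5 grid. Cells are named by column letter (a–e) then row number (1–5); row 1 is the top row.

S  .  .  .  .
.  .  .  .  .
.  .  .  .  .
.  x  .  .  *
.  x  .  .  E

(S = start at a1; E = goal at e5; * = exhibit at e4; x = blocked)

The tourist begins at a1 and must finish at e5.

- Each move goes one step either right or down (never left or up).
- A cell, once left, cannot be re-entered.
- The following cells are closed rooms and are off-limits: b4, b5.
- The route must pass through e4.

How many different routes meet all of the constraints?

A right/down-only route from a1 to e5 makes exactly 4 down-moves and 4 right-moves in some order.
With no other constraints that would be C(8,4) = 70 routes.
Split at e4 and multiply the segment counts (each segment already excludes blocked cells): a1→e4: 31; e4→e5: 1; product = 31.
That gives 31 routes.

31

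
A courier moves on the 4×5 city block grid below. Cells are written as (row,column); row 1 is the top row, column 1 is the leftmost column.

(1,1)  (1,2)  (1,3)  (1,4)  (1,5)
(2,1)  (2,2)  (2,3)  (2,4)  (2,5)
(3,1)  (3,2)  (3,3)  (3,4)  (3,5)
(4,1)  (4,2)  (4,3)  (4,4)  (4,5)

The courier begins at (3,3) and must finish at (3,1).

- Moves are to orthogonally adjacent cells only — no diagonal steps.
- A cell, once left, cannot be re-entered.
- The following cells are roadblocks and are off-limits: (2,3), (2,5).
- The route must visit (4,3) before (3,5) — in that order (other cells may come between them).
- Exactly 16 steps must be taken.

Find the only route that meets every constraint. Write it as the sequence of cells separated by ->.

(3,3) -> (4,3) -> (4,4) -> (4,5) -> (3,5) -> (3,4) -> (2,4) -> (1,4) -> (1,3) -> (1,2) -> (1,1) -> (2,1) -> (2,2) -> (3,2) -> (4,2) -> (4,1) -> (3,1)

The waypoints must appear in the order (4,3), (3,5), with no cell reused.
Route from (3,3): down 1 to (4,3), right 2 to (4,5), up 1 to (3,5), left 1 to (3,4), up 2 to (1,4), left 3 to (1,1), down 1 to (2,1), right 1 to (2,2), down 2 to (4,2), left 1 to (4,1), up 1 to (3,1) — 16 moves in all.
Check: order respected ((4,3) at step 1, (3,5) at step 4); 16 moves as required.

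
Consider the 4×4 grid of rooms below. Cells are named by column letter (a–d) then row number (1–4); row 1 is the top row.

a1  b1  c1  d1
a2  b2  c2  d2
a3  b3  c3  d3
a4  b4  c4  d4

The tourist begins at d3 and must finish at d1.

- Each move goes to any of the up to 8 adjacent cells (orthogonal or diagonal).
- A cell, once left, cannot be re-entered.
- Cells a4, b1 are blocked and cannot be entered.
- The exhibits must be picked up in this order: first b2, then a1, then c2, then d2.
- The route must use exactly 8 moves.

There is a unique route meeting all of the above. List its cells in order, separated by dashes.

d3 - c3 - b2 - a1 - a2 - b3 - c2 - d2 - d1

The waypoints must appear in the order b2, a1, c2, d2, with no cell reused.
Route from d3: left to c3, 2× up-left (reaching a1), down to a2, down-right to b3, up-right to c2, right to d2, up to d1 — 8 moves in all.
Check: order respected (b2 at step 2, a1 at step 3, c2 at step 6, d2 at step 7); 8 moves as required.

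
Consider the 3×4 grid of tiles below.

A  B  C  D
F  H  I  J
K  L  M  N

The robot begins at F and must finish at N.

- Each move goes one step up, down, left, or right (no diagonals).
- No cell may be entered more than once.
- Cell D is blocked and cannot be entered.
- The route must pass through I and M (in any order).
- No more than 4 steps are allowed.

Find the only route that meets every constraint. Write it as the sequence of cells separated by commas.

F, H, I, M, N

The 4-move cap with required stops at I, M leaves no slack for detours.
Route from F: right 2 to I, down 1 to M, right 1 to N — 4 moves in all.
Check: all required cells visited; 4 ≤ 4 moves.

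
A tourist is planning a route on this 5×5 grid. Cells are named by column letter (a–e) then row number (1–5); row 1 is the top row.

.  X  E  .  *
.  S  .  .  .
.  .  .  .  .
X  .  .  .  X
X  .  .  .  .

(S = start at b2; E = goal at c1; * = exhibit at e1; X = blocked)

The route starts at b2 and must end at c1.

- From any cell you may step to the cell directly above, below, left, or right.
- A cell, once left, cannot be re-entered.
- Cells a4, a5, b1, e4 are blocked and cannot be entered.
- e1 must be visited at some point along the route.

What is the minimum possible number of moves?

6

Any route passes through e1 somewhere between b2 and c1. Summing Manhattan distances along the two legs (b2 → e1 → c1) gives a lower bound of 4 + 2 = 6 moves.
A route of 6 moves achieves this: b2 → c2 → d2 → e2 → e1 → d1 → c1.
Since 6 matches the lower bound, it is optimal.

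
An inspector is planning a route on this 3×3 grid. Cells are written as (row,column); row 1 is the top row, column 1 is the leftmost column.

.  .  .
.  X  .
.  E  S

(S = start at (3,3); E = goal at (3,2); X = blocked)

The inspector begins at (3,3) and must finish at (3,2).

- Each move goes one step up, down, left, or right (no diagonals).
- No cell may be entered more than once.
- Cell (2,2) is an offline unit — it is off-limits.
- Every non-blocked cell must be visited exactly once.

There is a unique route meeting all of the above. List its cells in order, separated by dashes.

Need to visit all 8 open cells exactly once, starting at (3,3) and ending at (3,2).
Cell (3,1) has only two open neighbours ((2,1) and (3,2)), so the path must pass straight through it: one of those is the cell it's entered from and the other is where it exits.
Route from (3,3): up 2 to (1,3), left 2 to (1,1), down 2 to (3,1), right 1 to (3,2) — 7 moves in all.
Check: all 8 open cells covered.

(3,3) - (2,3) - (1,3) - (1,2) - (1,1) - (2,1) - (3,1) - (3,2)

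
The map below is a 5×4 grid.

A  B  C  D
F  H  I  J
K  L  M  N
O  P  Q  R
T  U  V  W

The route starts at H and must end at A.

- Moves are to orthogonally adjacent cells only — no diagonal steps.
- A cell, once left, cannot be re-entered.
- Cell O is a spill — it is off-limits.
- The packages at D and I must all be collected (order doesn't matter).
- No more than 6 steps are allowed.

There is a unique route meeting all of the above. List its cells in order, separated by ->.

H -> I -> J -> D -> C -> B -> A

The budget equals the shortest possible length, so every move has to be on a shortest route through the required cells.
Route from H: 2× right (reaching J), up to D, 3× left (reaching A) — 6 moves in all.
Check: all required cells visited; 6 ≤ 6 moves.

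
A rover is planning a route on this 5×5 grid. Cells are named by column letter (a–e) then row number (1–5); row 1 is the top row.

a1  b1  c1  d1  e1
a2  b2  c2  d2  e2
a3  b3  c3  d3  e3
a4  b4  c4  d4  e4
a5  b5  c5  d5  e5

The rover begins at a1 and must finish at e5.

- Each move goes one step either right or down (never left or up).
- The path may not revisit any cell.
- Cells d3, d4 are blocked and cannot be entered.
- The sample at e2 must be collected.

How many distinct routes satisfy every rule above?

5

A right/down-only route from a1 to e5 makes exactly 4 down-moves and 4 right-moves in some order.
With no other constraints that would be C(8,4) = 70 routes.
Split at e2 and multiply the segment counts (each segment already excludes blocked cells): a1→e2: 5; e2→e5: 1; product = 5.
That gives 5 routes.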